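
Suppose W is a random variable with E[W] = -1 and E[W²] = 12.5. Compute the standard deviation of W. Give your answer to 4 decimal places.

3.3912

Var(W) = 12.5 − (-1)² = 11.5
SD(W) = √11.5 ≈ 3.3912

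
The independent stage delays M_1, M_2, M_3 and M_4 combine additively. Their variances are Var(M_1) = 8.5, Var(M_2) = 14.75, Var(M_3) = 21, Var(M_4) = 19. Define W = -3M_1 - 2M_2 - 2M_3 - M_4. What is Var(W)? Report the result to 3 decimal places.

238.500

By independence, Var(W) = (-3)²Var(M_1) + (-2)²Var(M_2) + (-2)²Var(M_3) + (-1)²Var(M_4)
= (-3)²·8.5 + (-2)²·14.75 + (-2)²·21 + (-1)²·19 = 238.5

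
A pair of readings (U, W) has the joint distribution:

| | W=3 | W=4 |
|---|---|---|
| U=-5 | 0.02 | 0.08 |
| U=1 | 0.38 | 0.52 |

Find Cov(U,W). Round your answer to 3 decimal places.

E[U] = 0.4,  E[W] = 3.6
E[UW] = 1.32
Cov(U,W) = E[UW] − E[U]E[W] = 1.32 − (0.4)(3.6) = -0.12

-0.120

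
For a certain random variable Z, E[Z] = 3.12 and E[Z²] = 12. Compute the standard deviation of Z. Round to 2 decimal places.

1.51

Var(Z) = 12 − (3.12)² = 2.2656
sd(Z) = √2.2656 ≈ 1.51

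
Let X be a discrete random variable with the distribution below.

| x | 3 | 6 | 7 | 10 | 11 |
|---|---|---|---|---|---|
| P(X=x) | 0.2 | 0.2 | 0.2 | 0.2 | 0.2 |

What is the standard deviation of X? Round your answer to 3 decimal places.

2.871

E[X] = (3)(0.2) + (6)(0.2) + (7)(0.2) + (10)(0.2) + (11)(0.2) = 7.4
E[X²] = (3)²(0.2) + (6)²(0.2) + (7)²(0.2) + (10)²(0.2) + (11)²(0.2) = 63
V(X) = E[X²] − (E[X])² = 63 − (7.4)² = 8.24
sd(X) = √8.24 ≈ 2.871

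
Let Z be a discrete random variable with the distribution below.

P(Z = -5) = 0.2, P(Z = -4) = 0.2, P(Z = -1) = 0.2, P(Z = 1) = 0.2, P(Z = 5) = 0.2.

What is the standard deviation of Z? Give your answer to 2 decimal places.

E[Z] = (-5)(0.2) + (-4)(0.2) + (-1)(0.2) + (1)(0.2) + (5)(0.2) = -0.8
E[Z²] = (-5)²(0.2) + (-4)²(0.2) + (-1)²(0.2) + (1)²(0.2) + (5)²(0.2) = 13.6
Var(Z) = E[Z²] − (E[Z])² = 13.6 − (-0.8)² = 12.96
SD(Z) = √12.96 ≈ 3.60

3.60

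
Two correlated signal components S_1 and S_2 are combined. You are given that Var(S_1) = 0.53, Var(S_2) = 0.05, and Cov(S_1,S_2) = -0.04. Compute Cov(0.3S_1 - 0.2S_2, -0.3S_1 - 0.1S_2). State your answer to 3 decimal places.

-0.048

Cov(0.3S_1 - 0.2S_2, -0.3S_1 - 0.1S_2) = (0.3)(-0.3)Var(S_1) + (-0.2)(-0.1)Var(S_2) + [(0.3)(-0.1) + (-0.2)(-0.3)]Cov(S_1,S_2)
= -0.09·0.53 + 0.02·0.05 + 0.03·-0.04 = -0.0479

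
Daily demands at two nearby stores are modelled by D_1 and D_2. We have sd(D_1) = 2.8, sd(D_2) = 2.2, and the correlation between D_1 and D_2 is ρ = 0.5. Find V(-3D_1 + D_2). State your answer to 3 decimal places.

V(D_1) = (2.8)² = 7.84;  V(D_2) = (2.2)² = 4.84
Cov(D_1,D_2) = ρ·sd(D_1)·sd(D_2) = 0.5·2.8·2.2 = 3.08
V(-3D_1 + D_2) = (-3)²·V(D_1) + (1)²·V(D_2) + 2·(-3)·(1)·Cov(D_1,D_2)
= 9·7.84 + 1·4.84 + -6·3.08 = 56.92

56.920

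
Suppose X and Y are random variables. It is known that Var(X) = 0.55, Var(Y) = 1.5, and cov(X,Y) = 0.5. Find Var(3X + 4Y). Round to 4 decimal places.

40.9500

Var(3X + 4Y) = (3)²·Var(X) + (4)²·Var(Y) + 2·(3)·(4)·cov(X,Y)
= 9·0.55 + 16·1.5 + 24·0.5 = 40.95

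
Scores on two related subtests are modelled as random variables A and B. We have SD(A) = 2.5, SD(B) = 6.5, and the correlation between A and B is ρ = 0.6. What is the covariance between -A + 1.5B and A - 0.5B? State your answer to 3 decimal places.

var(A) = (2.5)² = 6.25;  var(B) = (6.5)² = 42.25
cov(A,B) = ρ·SD(A)·SD(B) = 0.6·2.5·6.5 = 9.75
cov(-A + 1.5B, A - 0.5B) = (-1)(1)var(A) + (1.5)(-0.5)var(B) + [(-1)(-0.5) + (1.5)(1)]cov(A,B)
= -1·6.25 + -0.75·42.25 + 2·9.75 = -18.4375

-18.438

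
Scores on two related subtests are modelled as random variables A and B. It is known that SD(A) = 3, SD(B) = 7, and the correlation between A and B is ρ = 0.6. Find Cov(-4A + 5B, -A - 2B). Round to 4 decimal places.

-416.2000

Var(A) = (3)² = 9;  Var(B) = (7)² = 49
Cov(A,B) = ρ·SD(A)·SD(B) = 0.6·3·7 = 12.6
Cov(-4A + 5B, -A - 2B) = (-4)(-1)Var(A) + (5)(-2)Var(B) + [(-4)(-2) + (5)(-1)]Cov(A,B)
= 4·9 + -10·49 + 3·12.6 = -416.2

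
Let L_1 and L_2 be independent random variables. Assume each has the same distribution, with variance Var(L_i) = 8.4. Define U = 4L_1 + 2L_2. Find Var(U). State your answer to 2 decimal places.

By independence, Var(U) = (4)²Var(L_1) + (2)²Var(L_2)
= (4)²·8.4 + (2)²·8.4 = 168

168.00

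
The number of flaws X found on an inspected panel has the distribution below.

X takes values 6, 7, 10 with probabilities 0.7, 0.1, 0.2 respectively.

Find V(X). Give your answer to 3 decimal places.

E[X] = (6)(0.7) + (7)(0.1) + (10)(0.2) = 6.9
E[X²] = (6)²(0.7) + (7)²(0.1) + (10)²(0.2) = 50.1
V(X) = E[X²] − (E[X])² = 50.1 − (6.9)² = 2.49

2.490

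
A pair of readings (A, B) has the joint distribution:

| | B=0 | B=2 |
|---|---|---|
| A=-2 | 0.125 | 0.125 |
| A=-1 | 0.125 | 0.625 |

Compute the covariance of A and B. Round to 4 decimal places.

0.1250

E[A] = -1.25,  E[B] = 1.5
E[AB] = -1.75
cov(A,B) = E[AB] − E[A]E[B] = -1.75 − (-1.25)(1.5) = 0.125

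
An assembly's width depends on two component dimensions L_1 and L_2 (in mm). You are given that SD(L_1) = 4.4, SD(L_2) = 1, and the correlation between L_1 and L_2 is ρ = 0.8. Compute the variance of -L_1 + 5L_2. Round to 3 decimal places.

Var(L_1) = (4.4)² = 19.36;  Var(L_2) = (1)² = 1
Cov(L_1,L_2) = ρ·SD(L_1)·SD(L_2) = 0.8·4.4·1 = 3.52
Var(-L_1 + 5L_2) = (-1)²·Var(L_1) + (5)²·Var(L_2) + 2·(-1)·(5)·Cov(L_1,L_2)
= 1·19.36 + 25·1 + -10·3.52 = 9.16

9.160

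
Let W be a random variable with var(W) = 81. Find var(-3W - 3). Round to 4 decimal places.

var(-3W - 3) = (-3)²·var(W) = 9·81 = 729

729.0000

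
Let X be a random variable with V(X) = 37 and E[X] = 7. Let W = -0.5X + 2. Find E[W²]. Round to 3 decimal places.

11.500

E[-0.5X + 2] = -0.5·7 + 2 = -1.5
V(-0.5X + 2) = (-0.5)²·37 = 9.25
E[W²] = V(W) + (E[W])² = 9.25 + (-1.5)² = 11.5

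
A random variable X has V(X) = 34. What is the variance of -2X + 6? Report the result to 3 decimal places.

V(-2X + 6) = (-2)²·V(X) = 4·34 = 136

136.000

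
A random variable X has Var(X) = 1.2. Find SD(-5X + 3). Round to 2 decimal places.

5.48

Var(-5X + 3) = (-5)²·1.2 = 30
SD(-5X + 3) = √30 ≈ 5.48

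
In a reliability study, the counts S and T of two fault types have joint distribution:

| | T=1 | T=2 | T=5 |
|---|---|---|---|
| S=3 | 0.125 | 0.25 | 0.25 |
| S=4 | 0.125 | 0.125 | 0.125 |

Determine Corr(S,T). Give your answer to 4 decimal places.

-0.0954

E[S] = 3.375,  E[T] = 2.875
E[ST] = 9.625
Cov(S,T) = E[ST] − E[S]E[T] = 9.625 − (3.375)(2.875) = -0.078125
var(S) = 0.234375,  var(T) = 2.859375
ρ = -0.078125 / √(0.234375·2.859375) ≈ -0.0954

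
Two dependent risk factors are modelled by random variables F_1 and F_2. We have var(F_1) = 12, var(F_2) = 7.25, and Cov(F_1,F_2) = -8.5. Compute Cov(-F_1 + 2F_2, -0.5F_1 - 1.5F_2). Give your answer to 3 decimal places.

Cov(-F_1 + 2F_2, -0.5F_1 - 1.5F_2) = (-1)(-0.5)var(F_1) + (2)(-1.5)var(F_2) + [(-1)(-1.5) + (2)(-0.5)]Cov(F_1,F_2)
= 0.5·12 + -3·7.25 + 0.5·-8.5 = -20

-20.000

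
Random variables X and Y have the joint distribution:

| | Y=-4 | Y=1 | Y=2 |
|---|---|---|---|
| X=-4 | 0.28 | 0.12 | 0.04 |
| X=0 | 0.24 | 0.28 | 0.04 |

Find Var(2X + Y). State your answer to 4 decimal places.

E[X] = -1.76,  E[Y] = -1.52,  E[XY] = 3.68
Var(X) = 7.04 − (-1.76)² = 3.9424;  Var(Y) = 9.04 − (-1.52)² = 6.7296
Cov(X,Y) = 3.68 − (-1.76)(-1.52) = 1.0048
Var(2X + Y) = (2)²·3.9424 + (1)²·6.7296 + 2·(2)·(1)·1.0048 = 26.5184

26.5184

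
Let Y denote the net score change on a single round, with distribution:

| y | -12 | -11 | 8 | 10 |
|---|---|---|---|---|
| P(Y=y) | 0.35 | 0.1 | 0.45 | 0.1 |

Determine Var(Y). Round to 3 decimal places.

E[Y] = (-12)(0.35) + (-11)(0.1) + (8)(0.45) + (10)(0.1) = -0.7
E[Y²] = (-12)²(0.35) + (-11)²(0.1) + (8)²(0.45) + (10)²(0.1) = 101.3
Var(Y) = E[Y²] − (E[Y])² = 101.3 − (-0.7)² = 100.81

100.810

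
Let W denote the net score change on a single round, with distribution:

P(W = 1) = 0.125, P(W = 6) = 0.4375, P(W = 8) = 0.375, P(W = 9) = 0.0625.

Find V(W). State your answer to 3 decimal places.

E[W] = (1)(0.125) + (6)(0.4375) + (8)(0.375) + (9)(0.0625) = 6.3125
E[W²] = (1)²(0.125) + (6)²(0.4375) + (8)²(0.375) + (9)²(0.0625) = 44.9375
V(W) = E[W²] − (E[W])² = 44.9375 − (6.3125)² = 5.08984375

5.090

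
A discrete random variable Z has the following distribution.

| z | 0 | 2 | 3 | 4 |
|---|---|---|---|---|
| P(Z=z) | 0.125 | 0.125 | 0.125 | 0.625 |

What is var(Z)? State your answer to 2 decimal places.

E[Z] = (0)(0.125) + (2)(0.125) + (3)(0.125) + (4)(0.625) = 3.125
E[Z²] = (0)²(0.125) + (2)²(0.125) + (3)²(0.125) + (4)²(0.625) = 11.625
var(Z) = E[Z²] − (E[Z])² = 11.625 − (3.125)² = 1.859375

1.86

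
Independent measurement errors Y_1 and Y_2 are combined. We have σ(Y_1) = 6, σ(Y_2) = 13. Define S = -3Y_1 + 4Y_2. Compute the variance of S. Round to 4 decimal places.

Var(Y_1) = 36, Var(Y_2) = 169
By independence, Var(S) = (-3)²Var(Y_1) + (4)²Var(Y_2)
= (-3)²·36 + (4)²·169 = 3028

3028.0000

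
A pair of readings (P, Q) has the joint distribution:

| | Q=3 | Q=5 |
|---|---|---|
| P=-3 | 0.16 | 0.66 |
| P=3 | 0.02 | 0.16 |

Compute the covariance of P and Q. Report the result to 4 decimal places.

E[P] = -1.92,  E[Q] = 4.64
E[PQ] = -8.76
Cov(P,Q) = E[PQ] − E[P]E[Q] = -8.76 − (-1.92)(4.64) = 0.1488

0.1488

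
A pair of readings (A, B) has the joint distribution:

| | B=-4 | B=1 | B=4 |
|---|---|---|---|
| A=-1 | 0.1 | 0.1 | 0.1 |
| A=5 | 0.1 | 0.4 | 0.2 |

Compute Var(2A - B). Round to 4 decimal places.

33.8500

E[A] = 3.2,  E[B] = 0.9,  E[AB] = 3.9
Var(A) = 17.8 − (3.2)² = 7.56;  Var(B) = 8.5 − (0.9)² = 7.69
Cov(A,B) = 3.9 − (3.2)(0.9) = 1.02
Var(2A - B) = (2)²·7.56 + (-1)²·7.69 + 2·(2)·(-1)·1.02 = 33.85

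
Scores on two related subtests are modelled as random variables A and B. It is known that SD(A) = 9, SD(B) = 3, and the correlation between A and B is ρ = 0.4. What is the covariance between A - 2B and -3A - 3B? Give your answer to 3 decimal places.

-156.600

V(A) = (9)² = 81;  V(B) = (3)² = 9
cov(A,B) = ρ·SD(A)·SD(B) = 0.4·9·3 = 10.8
cov(A - 2B, -3A - 3B) = (1)(-3)V(A) + (-2)(-3)V(B) + [(1)(-3) + (-2)(-3)]cov(A,B)
= -3·81 + 6·9 + 3·10.8 = -156.6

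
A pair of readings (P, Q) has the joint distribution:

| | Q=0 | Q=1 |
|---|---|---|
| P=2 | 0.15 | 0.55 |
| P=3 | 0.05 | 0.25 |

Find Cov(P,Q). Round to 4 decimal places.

0.0100

E[P] = 2.3,  E[Q] = 0.8
E[PQ] = 1.85
Cov(P,Q) = E[PQ] − E[P]E[Q] = 1.85 − (2.3)(0.8) = 0.01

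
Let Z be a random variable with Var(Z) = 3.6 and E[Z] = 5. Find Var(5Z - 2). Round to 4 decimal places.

Var(5Z - 2) = (5)²·Var(Z) = 25·3.6 = 90

90.0000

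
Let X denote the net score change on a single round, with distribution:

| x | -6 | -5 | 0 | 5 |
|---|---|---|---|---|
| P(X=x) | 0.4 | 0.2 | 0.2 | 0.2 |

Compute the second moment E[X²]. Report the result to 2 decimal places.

24.40

E[X²] = (-6)²(0.4) + (-5)²(0.2) + (0)²(0.2) + (5)²(0.2) = 24.4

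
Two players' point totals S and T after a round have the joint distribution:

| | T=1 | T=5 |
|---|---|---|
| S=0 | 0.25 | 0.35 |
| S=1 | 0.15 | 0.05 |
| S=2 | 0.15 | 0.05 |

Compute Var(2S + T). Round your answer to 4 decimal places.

4.6000

E[S] = 0.6,  E[T] = 2.8,  E[ST] = 1.2
Var(S) = 1 − (0.6)² = 0.64;  Var(T) = 11.8 − (2.8)² = 3.96
Cov(S,T) = 1.2 − (0.6)(2.8) = -0.48
Var(2S + T) = (2)²·0.64 + (1)²·3.96 + 2·(2)·(1)·-0.48 = 4.6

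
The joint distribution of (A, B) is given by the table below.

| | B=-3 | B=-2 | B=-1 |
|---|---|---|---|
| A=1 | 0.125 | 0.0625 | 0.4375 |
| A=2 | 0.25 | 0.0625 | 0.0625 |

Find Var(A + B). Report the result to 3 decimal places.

E[A] = 1.375,  E[B] = -1.875,  E[AB] = -2.8125
Var(A) = 2.125 − (1.375)² = 0.234375;  Var(B) = 4.375 − (-1.875)² = 0.859375
Cov(A,B) = -2.8125 − (1.375)(-1.875) = -0.234375
Var(A + B) = (1)²·0.234375 + (1)²·0.859375 + 2·(1)·(1)·-0.234375 = 0.625

0.625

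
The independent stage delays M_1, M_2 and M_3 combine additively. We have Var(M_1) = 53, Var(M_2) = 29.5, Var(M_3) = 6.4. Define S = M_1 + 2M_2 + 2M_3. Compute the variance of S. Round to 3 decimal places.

196.600

By independence, Var(S) = (1)²Var(M_1) + (2)²Var(M_2) + (2)²Var(M_3)
= (1)²·53 + (2)²·29.5 + (2)²·6.4 = 196.6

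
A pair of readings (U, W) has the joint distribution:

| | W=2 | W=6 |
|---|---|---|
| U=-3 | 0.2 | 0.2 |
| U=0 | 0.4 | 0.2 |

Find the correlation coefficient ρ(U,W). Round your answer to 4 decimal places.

-0.1667

E[U] = -1.2,  E[W] = 3.6
E[UW] = -4.8
Cov(U,W) = E[UW] − E[U]E[W] = -4.8 − (-1.2)(3.6) = -0.48
V(U) = 2.16,  V(W) = 3.84
ρ = -0.48 / √(2.16·3.84) ≈ -0.1667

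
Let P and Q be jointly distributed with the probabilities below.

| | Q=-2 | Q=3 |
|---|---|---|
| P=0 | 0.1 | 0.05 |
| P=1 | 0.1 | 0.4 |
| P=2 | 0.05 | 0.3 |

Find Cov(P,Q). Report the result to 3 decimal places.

E[P] = 1.2,  E[Q] = 1.75
E[PQ] = 2.6
Cov(P,Q) = E[PQ] − E[P]E[Q] = 2.6 − (1.2)(1.75) = 0.5

0.500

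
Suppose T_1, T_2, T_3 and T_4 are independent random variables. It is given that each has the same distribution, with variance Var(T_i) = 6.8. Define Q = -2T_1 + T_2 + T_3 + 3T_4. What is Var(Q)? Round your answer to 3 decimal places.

By independence, Var(Q) = (-2)²Var(T_1) + (1)²Var(T_2) + (1)²Var(T_3) + (3)²Var(T_4)
= (-2)²·6.8 + (1)²·6.8 + (1)²·6.8 + (3)²·6.8 = 102

102.000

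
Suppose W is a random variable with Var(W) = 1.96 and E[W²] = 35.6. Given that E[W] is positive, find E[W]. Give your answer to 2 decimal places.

5.80

(E[W])² = E[W²] − Var(W) = 35.6 − 1.96 = 33.64
E[W] = √33.64 = 5.8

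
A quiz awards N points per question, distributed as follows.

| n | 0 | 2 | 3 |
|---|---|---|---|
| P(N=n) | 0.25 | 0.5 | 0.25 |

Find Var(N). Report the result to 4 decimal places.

1.1875

E[N] = (0)(0.25) + (2)(0.5) + (3)(0.25) = 1.75
E[N²] = (0)²(0.25) + (2)²(0.5) + (3)²(0.25) = 4.25
Var(N) = E[N²] − (E[N])² = 4.25 − (1.75)² = 1.1875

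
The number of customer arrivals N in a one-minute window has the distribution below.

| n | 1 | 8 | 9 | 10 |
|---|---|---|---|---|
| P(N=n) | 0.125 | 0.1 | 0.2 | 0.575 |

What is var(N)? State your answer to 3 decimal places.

E[N] = (1)(0.125) + (8)(0.1) + (9)(0.2) + (10)(0.575) = 8.475
E[N²] = (1)²(0.125) + (8)²(0.1) + (9)²(0.2) + (10)²(0.575) = 80.225
var(N) = E[N²] − (E[N])² = 80.225 − (8.475)² = 8.399375

8.399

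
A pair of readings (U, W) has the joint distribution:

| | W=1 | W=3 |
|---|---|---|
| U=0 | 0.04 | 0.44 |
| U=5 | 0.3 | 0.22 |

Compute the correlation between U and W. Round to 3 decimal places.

E[U] = 2.6,  E[W] = 2.32
E[UW] = 4.8
Cov(U,W) = E[UW] − E[U]E[W] = 4.8 − (2.6)(2.32) = -1.232
Var(U) = 6.24,  Var(W) = 0.8976
ρ = -1.232 / √(6.24·0.8976) ≈ -0.521

-0.521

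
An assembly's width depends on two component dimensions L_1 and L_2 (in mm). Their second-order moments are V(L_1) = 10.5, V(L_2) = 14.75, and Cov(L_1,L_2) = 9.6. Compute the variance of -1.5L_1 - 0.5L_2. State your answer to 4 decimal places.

V(-1.5L_1 - 0.5L_2) = (-1.5)²·V(L_1) + (-0.5)²·V(L_2) + 2·(-1.5)·(-0.5)·Cov(L_1,L_2)
= 2.25·10.5 + 0.25·14.75 + 1.5·9.6 = 41.7125

41.7125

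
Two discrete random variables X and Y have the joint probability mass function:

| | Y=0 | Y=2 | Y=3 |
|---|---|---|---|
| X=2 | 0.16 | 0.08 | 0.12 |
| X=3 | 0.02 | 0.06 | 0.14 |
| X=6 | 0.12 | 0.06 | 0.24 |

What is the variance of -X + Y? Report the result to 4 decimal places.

4.4400

E[X] = 3.9,  E[Y] = 1.9,  E[XY] = 7.7
V(X) = 18.54 − (3.9)² = 3.33;  V(Y) = 5.3 − (1.9)² = 1.69
cov(X,Y) = 7.7 − (3.9)(1.9) = 0.29
V(-X + Y) = (-1)²·3.33 + (1)²·1.69 + 2·(-1)·(1)·0.29 = 4.44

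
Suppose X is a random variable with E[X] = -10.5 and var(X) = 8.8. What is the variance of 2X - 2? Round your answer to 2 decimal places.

35.20

var(2X - 2) = (2)²·var(X) = 4·8.8 = 35.2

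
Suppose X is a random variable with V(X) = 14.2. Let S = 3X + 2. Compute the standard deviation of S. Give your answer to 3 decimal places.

V(3X + 2) = (3)²·14.2 = 127.8
sd(S) = √127.8 ≈ 11.305

11.305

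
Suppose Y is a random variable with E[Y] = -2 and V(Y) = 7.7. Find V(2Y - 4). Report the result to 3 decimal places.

30.800

V(2Y - 4) = (2)²·V(Y) = 4·7.7 = 30.8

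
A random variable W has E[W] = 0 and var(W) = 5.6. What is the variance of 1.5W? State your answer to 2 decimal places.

12.60

var(1.5W) = (1.5)²·var(W) = 2.25·5.6 = 12.6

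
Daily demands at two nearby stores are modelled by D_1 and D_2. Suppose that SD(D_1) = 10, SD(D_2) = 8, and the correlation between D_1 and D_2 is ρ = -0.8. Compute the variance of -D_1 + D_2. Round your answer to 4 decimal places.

V(D_1) = (10)² = 100;  V(D_2) = (8)² = 64
Cov(D_1,D_2) = ρ·SD(D_1)·SD(D_2) = -0.8·10·8 = -64
V(-D_1 + D_2) = (-1)²·V(D_1) + (1)²·V(D_2) + 2·(-1)·(1)·Cov(D_1,D_2)
= 1·100 + 1·64 + -2·-64 = 292

292.0000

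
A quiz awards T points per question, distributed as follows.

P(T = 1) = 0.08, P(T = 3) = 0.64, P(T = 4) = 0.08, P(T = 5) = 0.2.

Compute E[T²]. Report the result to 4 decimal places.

12.1200

E[T²] = (1)²(0.08) + (3)²(0.64) + (4)²(0.08) + (5)²(0.2) = 12.12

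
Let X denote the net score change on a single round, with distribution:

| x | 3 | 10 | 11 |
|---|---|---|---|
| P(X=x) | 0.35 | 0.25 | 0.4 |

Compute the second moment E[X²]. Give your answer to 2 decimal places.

76.55

E[X²] = (3)²(0.35) + (10)²(0.25) + (11)²(0.4) = 76.55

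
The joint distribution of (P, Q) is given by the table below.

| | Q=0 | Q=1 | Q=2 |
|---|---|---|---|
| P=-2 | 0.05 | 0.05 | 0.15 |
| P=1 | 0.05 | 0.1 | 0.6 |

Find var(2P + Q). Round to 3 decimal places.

E[P] = 0.25,  E[Q] = 1.65,  E[PQ] = 0.6
var(P) = 1.75 − (0.25)² = 1.6875;  var(Q) = 3.15 − (1.65)² = 0.4275
Cov(P,Q) = 0.6 − (0.25)(1.65) = 0.1875
var(2P + Q) = (2)²·1.6875 + (1)²·0.4275 + 2·(2)·(1)·0.1875 = 7.9275

7.928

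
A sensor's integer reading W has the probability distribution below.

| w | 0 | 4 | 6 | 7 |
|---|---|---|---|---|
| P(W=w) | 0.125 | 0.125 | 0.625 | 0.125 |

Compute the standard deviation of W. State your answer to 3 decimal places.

E[W] = (0)(0.125) + (4)(0.125) + (6)(0.625) + (7)(0.125) = 5.125
E[W²] = (0)²(0.125) + (4)²(0.125) + (6)²(0.625) + (7)²(0.125) = 30.625
Var(W) = E[W²] − (E[W])² = 30.625 − (5.125)² = 4.359375
SD(W) = √4.359375 ≈ 2.088

2.088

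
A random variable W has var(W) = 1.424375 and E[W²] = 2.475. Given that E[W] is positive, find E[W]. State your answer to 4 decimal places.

(E[W])² = E[W²] − var(W) = 2.475 − 1.424375 = 1.050625
E[W] = √1.050625 = 1.025

1.0250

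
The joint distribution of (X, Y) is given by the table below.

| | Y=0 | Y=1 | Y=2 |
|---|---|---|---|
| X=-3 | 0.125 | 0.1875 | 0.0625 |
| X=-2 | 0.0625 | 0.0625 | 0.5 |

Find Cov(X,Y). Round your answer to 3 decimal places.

0.203

E[X] = -2.375,  E[Y] = 1.375
E[XY] = -3.0625
Cov(X,Y) = E[XY] − E[X]E[Y] = -3.0625 − (-2.375)(1.375) = 0.203125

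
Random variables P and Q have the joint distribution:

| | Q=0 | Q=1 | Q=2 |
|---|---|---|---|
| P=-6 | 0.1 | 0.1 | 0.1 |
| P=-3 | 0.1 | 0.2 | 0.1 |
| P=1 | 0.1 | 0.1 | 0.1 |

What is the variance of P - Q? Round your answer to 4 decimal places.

E[P] = -2.7,  E[Q] = 1,  E[PQ] = -2.7
Var(P) = 14.7 − (-2.7)² = 7.41;  Var(Q) = 1.6 − (1)² = 0.6
cov(P,Q) = -2.7 − (-2.7)(1) = 0
Var(P - Q) = (1)²·7.41 + (-1)²·0.6 + 2·(1)·(-1)·0 = 8.01

8.0100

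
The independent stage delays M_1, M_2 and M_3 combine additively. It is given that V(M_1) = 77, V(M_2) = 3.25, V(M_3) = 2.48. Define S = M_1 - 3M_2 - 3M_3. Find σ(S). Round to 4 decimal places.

By independence, V(S) = (1)²V(M_1) + (-3)²V(M_2) + (-3)²V(M_3)
= (1)²·77 + (-3)²·3.25 + (-3)²·2.48 = 128.57
σ(S) = √128.57 ≈ 11.3389

11.3389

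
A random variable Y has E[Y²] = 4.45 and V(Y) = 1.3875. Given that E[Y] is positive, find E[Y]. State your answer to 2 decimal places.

(E[Y])² = E[Y²] − V(Y) = 4.45 − 1.3875 = 3.0625
E[Y] = √3.0625 = 1.75

1.75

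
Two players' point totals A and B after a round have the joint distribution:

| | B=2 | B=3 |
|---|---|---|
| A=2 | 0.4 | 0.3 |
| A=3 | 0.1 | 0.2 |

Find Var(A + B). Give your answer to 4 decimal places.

0.5600

E[A] = 2.3,  E[B] = 2.5,  E[AB] = 5.8
Var(A) = 5.5 − (2.3)² = 0.21;  Var(B) = 6.5 − (2.5)² = 0.25
cov(A,B) = 5.8 − (2.3)(2.5) = 0.05
Var(A + B) = (1)²·0.21 + (1)²·0.25 + 2·(1)·(1)·0.05 = 0.56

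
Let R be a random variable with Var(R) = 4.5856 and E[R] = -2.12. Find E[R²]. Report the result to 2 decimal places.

9.08

E[R²] = Var(R) + (E[R])² = 4.5856 + (-2.12)² = 9.08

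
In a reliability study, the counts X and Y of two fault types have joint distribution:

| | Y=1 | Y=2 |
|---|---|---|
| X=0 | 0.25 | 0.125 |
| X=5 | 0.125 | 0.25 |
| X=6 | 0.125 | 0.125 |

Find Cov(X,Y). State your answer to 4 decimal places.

0.3125

E[X] = 3.375,  E[Y] = 1.5
E[XY] = 5.375
Cov(X,Y) = E[XY] − E[X]E[Y] = 5.375 − (3.375)(1.5) = 0.3125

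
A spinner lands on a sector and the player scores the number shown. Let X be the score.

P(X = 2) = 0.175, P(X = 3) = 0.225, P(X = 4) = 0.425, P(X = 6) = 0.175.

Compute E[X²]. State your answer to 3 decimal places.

E[X²] = (2)²(0.175) + (3)²(0.225) + (4)²(0.425) + (6)²(0.175) = 15.825

15.825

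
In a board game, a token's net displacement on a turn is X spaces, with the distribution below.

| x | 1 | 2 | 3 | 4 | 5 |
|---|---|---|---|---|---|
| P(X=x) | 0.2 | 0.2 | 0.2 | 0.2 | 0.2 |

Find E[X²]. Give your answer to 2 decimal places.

11.00

E[X²] = (1)²(0.2) + (2)²(0.2) + (3)²(0.2) + (4)²(0.2) + (5)²(0.2) = 11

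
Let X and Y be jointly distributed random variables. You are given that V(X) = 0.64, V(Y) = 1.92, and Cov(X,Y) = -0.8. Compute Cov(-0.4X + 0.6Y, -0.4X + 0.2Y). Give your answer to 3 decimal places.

Cov(-0.4X + 0.6Y, -0.4X + 0.2Y) = (-0.4)(-0.4)V(X) + (0.6)(0.2)V(Y) + [(-0.4)(0.2) + (0.6)(-0.4)]Cov(X,Y)
= 0.16·0.64 + 0.12·1.92 + -0.32·-0.8 = 0.5888

0.589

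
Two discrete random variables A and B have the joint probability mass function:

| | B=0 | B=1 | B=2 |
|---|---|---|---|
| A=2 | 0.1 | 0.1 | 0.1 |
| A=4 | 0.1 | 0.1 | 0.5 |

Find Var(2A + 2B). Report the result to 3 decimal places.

E[A] = 3.4,  E[B] = 1.4,  E[AB] = 5
Var(A) = 12.4 − (3.4)² = 0.84;  Var(B) = 2.6 − (1.4)² = 0.64
Cov(A,B) = 5 − (3.4)(1.4) = 0.24
Var(2A + 2B) = (2)²·0.84 + (2)²·0.64 + 2·(2)·(2)·0.24 = 7.84

7.840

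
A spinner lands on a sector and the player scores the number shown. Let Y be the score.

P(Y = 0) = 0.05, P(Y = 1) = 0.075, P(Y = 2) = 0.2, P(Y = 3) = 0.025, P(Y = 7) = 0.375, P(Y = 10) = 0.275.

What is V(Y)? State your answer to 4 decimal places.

11.8694

E[Y] = (0)(0.05) + (1)(0.075) + (2)(0.2) + (3)(0.025) + (7)(0.375) + (10)(0.275) = 5.925
E[Y²] = (0)²(0.05) + (1)²(0.075) + (2)²(0.2) + (3)²(0.025) + (7)²(0.375) + (10)²(0.275) = 46.975
V(Y) = E[Y²] − (E[Y])² = 46.975 − (5.925)² = 11.869375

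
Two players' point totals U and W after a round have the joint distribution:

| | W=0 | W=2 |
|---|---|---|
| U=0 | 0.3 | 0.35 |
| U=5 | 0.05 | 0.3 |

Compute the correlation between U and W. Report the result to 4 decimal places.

0.3187

E[U] = 1.75,  E[W] = 1.3
E[UW] = 3
cov(U,W) = E[UW] − E[U]E[W] = 3 − (1.75)(1.3) = 0.725
var(U) = 5.6875,  var(W) = 0.91
ρ = 0.725 / √(5.6875·0.91) ≈ 0.3187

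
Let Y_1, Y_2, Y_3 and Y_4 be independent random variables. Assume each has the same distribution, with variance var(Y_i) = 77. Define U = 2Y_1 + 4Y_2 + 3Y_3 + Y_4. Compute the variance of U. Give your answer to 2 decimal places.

By independence, var(U) = (2)²var(Y_1) + (4)²var(Y_2) + (3)²var(Y_3) + (1)²var(Y_4)
= (2)²·77 + (4)²·77 + (3)²·77 + (1)²·77 = 2310

2310.00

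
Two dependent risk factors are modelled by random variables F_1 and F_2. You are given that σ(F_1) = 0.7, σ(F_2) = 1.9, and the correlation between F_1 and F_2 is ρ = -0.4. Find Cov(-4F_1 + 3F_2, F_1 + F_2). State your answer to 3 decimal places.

9.402

Var(F_1) = (0.7)² = 0.49;  Var(F_2) = (1.9)² = 3.61
Cov(F_1,F_2) = ρ·σ(F_1)·σ(F_2) = -0.4·0.7·1.9 = -0.532
Cov(-4F_1 + 3F_2, F_1 + F_2) = (-4)(1)Var(F_1) + (3)(1)Var(F_2) + [(-4)(1) + (3)(1)]Cov(F_1,F_2)
= -4·0.49 + 3·3.61 + -1·-0.532 = 9.402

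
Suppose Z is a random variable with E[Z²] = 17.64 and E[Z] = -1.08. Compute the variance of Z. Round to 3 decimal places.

V(Z) = 17.64 − (-1.08)² = 16.4736

16.474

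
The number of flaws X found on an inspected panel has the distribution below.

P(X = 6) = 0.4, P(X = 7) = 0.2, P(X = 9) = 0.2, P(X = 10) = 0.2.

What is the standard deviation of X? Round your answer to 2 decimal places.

E[X] = (6)(0.4) + (7)(0.2) + (9)(0.2) + (10)(0.2) = 7.6
E[X²] = (6)²(0.4) + (7)²(0.2) + (9)²(0.2) + (10)²(0.2) = 60.4
Var(X) = E[X²] − (E[X])² = 60.4 − (7.6)² = 2.64
SD(X) = √2.64 ≈ 1.62

1.62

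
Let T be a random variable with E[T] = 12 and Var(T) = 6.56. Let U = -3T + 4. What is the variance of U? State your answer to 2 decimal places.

59.04

Var(-3T + 4) = (-3)²·Var(T) = 9·6.56 = 59.04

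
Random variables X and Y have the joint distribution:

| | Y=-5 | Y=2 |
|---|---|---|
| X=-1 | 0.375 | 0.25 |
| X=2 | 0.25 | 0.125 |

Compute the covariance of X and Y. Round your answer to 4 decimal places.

-0.3281

E[X] = 0.125,  E[Y] = -2.375
E[XY] = -0.625
Cov(X,Y) = E[XY] − E[X]E[Y] = -0.625 − (0.125)(-2.375) = -0.328125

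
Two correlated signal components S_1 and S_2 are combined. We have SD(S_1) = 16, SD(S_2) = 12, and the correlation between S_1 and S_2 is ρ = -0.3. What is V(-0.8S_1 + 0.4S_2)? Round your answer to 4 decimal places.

V(S_1) = (16)² = 256;  V(S_2) = (12)² = 144
Cov(S_1,S_2) = ρ·SD(S_1)·SD(S_2) = -0.3·16·12 = -57.6
V(-0.8S_1 + 0.4S_2) = (-0.8)²·V(S_1) + (0.4)²·V(S_2) + 2·(-0.8)·(0.4)·Cov(S_1,S_2)
= 0.64·256 + 0.16·144 + -0.64·-57.6 = 223.744

223.7440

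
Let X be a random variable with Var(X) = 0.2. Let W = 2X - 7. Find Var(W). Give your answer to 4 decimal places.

Var(2X - 7) = (2)²·Var(X) = 4·0.2 = 0.8

0.8000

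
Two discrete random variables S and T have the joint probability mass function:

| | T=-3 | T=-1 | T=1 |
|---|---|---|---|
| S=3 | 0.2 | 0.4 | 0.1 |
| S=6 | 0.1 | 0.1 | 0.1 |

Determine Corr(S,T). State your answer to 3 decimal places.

E[S] = 3.9,  E[T] = -1.2
E[ST] = -4.5
cov(S,T) = E[ST] − E[S]E[T] = -4.5 − (3.9)(-1.2) = 0.18
V(S) = 1.89,  V(T) = 1.96
ρ = 0.18 / √(1.89·1.96) ≈ 0.094

0.094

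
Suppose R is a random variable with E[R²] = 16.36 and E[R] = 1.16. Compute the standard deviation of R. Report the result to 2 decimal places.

3.87

Var(R) = 16.36 − (1.16)² = 15.0144
SD(R) = √15.0144 ≈ 3.87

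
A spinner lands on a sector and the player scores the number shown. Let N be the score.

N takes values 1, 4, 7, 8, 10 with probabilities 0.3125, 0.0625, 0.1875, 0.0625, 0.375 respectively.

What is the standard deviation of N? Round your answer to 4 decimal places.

E[N] = (1)(0.3125) + (4)(0.0625) + (7)(0.1875) + (8)(0.0625) + (10)(0.375) = 6.125
E[N²] = (1)²(0.3125) + (4)²(0.0625) + (7)²(0.1875) + (8)²(0.0625) + (10)²(0.375) = 52
Var(N) = E[N²] − (E[N])² = 52 − (6.125)² = 14.484375
SD(N) = √14.484375 ≈ 3.8058

3.8058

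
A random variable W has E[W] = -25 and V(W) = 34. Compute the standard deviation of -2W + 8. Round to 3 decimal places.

V(-2W + 8) = (-2)²·34 = 136
SD(-2W + 8) = √136 ≈ 11.662

11.662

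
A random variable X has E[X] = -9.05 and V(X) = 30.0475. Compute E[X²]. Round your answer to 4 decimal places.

E[X²] = V(X) + (E[X])² = 30.0475 + (-9.05)² = 111.95

111.9500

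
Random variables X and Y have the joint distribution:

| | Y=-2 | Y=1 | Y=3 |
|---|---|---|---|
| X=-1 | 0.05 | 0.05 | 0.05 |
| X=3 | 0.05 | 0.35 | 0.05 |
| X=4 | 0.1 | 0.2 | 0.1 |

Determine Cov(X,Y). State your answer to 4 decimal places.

0.0600

E[X] = 2.8,  E[Y] = 0.8
E[XY] = 2.3
Cov(X,Y) = E[XY] − E[X]E[Y] = 2.3 − (2.8)(0.8) = 0.06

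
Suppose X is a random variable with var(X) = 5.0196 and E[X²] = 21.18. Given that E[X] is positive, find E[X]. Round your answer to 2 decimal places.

4.02

(E[X])² = E[X²] − var(X) = 21.18 − 5.0196 = 16.1604
E[X] = √16.1604 = 4.02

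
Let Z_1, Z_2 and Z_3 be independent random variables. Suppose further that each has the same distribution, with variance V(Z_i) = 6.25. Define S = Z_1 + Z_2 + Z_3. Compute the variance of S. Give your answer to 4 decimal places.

By independence, V(S) = (1)²V(Z_1) + (1)²V(Z_2) + (1)²V(Z_3)
= (1)²·6.25 + (1)²·6.25 + (1)²·6.25 = 18.75

18.7500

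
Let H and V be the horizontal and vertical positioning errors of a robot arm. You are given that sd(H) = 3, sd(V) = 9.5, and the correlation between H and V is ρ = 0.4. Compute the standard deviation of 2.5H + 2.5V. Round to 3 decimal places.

Var(H) = (3)² = 9;  Var(V) = (9.5)² = 90.25
Cov(H,V) = ρ·sd(H)·sd(V) = 0.4·3·9.5 = 11.4
Var(2.5H + 2.5V) = (2.5)²·Var(H) + (2.5)²·Var(V) + 2·(2.5)·(2.5)·Cov(H,V)
= 6.25·9 + 6.25·90.25 + 12.5·11.4 = 762.8125
sd(2.5H + 2.5V) = √762.8125 ≈ 27.619

27.619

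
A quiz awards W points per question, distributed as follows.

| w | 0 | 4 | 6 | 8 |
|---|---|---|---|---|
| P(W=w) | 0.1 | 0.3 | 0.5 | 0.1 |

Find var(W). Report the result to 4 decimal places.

E[W] = (0)(0.1) + (4)(0.3) + (6)(0.5) + (8)(0.1) = 5
E[W²] = (0)²(0.1) + (4)²(0.3) + (6)²(0.5) + (8)²(0.1) = 29.2
var(W) = E[W²] − (E[W])² = 29.2 − (5)² = 4.2

4.2000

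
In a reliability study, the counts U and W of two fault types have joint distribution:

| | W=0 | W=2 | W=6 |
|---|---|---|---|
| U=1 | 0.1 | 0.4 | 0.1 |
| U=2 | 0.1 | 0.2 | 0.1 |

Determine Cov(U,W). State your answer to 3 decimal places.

0.040

E[U] = 1.4,  E[W] = 2.4
E[UW] = 3.4
Cov(U,W) = E[UW] − E[U]E[W] = 3.4 − (1.4)(2.4) = 0.04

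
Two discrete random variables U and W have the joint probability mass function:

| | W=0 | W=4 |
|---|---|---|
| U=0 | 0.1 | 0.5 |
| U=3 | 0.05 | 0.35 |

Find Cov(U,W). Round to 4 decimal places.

0.1200

E[U] = 1.2,  E[W] = 3.4
E[UW] = 4.2
Cov(U,W) = E[UW] − E[U]E[W] = 4.2 − (1.2)(3.4) = 0.12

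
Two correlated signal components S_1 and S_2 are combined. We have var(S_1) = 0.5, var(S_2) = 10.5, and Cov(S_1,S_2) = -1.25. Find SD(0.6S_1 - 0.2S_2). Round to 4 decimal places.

var(0.6S_1 - 0.2S_2) = (0.6)²·var(S_1) + (-0.2)²·var(S_2) + 2·(0.6)·(-0.2)·Cov(S_1,S_2)
= 0.36·0.5 + 0.04·10.5 + -0.24·-1.25 = 0.9
SD(0.6S_1 - 0.2S_2) = √0.9 ≈ 0.9487

0.9487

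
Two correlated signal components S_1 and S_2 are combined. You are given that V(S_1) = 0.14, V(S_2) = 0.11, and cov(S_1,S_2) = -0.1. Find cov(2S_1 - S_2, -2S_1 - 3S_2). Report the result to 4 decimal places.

cov(2S_1 - S_2, -2S_1 - 3S_2) = (2)(-2)V(S_1) + (-1)(-3)V(S_2) + [(2)(-3) + (-1)(-2)]cov(S_1,S_2)
= -4·0.14 + 3·0.11 + -4·-0.1 = 0.17

0.1700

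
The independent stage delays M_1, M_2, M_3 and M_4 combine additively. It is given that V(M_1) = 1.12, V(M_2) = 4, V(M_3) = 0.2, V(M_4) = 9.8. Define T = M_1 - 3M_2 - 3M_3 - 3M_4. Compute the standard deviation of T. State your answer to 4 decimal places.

11.2748

By independence, V(T) = (1)²V(M_1) + (-3)²V(M_2) + (-3)²V(M_3) + (-3)²V(M_4)
= (1)²·1.12 + (-3)²·4 + (-3)²·0.2 + (-3)²·9.8 = 127.12
sd(T) = √127.12 ≈ 11.2748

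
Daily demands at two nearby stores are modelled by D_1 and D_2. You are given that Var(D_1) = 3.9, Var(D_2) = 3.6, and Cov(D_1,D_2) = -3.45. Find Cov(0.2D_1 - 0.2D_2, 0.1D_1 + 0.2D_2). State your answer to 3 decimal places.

Cov(0.2D_1 - 0.2D_2, 0.1D_1 + 0.2D_2) = (0.2)(0.1)Var(D_1) + (-0.2)(0.2)Var(D_2) + [(0.2)(0.2) + (-0.2)(0.1)]Cov(D_1,D_2)
= 0.02·3.9 + -0.04·3.6 + 0.02·-3.45 = -0.135

-0.135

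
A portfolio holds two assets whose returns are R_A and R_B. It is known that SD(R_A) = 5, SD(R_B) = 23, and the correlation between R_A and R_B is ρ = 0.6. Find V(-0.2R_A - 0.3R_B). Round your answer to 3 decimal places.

V(R_A) = (5)² = 25;  V(R_B) = (23)² = 529
Cov(R_A,R_B) = ρ·SD(R_A)·SD(R_B) = 0.6·5·23 = 69
V(-0.2R_A - 0.3R_B) = (-0.2)²·V(R_A) + (-0.3)²·V(R_B) + 2·(-0.2)·(-0.3)·Cov(R_A,R_B)
= 0.04·25 + 0.09·529 + 0.12·69 = 56.89

56.890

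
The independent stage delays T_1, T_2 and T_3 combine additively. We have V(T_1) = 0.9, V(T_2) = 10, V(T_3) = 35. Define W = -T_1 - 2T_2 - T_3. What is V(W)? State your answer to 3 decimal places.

By independence, V(W) = (-1)²V(T_1) + (-2)²V(T_2) + (-1)²V(T_3)
= (-1)²·0.9 + (-2)²·10 + (-1)²·35 = 75.9

75.900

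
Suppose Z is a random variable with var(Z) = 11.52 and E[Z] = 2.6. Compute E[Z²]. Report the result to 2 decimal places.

18.28

E[Z²] = var(Z) + (E[Z])² = 11.52 + (2.6)² = 18.28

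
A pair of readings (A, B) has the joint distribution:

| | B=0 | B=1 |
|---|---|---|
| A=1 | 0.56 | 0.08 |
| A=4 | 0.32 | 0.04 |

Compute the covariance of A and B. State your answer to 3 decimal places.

-0.010

E[A] = 2.08,  E[B] = 0.12
E[AB] = 0.24
cov(A,B) = E[AB] − E[A]E[B] = 0.24 − (2.08)(0.12) = -0.0096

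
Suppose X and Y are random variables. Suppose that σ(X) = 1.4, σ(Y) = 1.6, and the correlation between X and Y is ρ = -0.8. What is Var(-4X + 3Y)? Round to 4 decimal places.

Var(X) = (1.4)² = 1.96;  Var(Y) = (1.6)² = 2.56
cov(X,Y) = ρ·σ(X)·σ(Y) = -0.8·1.4·1.6 = -1.792
Var(-4X + 3Y) = (-4)²·Var(X) + (3)²·Var(Y) + 2·(-4)·(3)·cov(X,Y)
= 16·1.96 + 9·2.56 + -24·-1.792 = 97.408

97.4080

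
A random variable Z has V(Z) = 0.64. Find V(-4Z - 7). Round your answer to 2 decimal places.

10.24

V(-4Z - 7) = (-4)²·V(Z) = 16·0.64 = 10.24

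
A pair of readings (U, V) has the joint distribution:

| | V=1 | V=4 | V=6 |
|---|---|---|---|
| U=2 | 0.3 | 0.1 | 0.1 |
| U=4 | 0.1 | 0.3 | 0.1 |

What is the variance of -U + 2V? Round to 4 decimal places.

E[U] = 3,  E[V] = 3.2,  E[UV] = 10.2
var(U) = 10 − (3)² = 1;  var(V) = 14 − (3.2)² = 3.76
Cov(U,V) = 10.2 − (3)(3.2) = 0.6
var(-U + 2V) = (-1)²·1 + (2)²·3.76 + 2·(-1)·(2)·0.6 = 13.64

13.6400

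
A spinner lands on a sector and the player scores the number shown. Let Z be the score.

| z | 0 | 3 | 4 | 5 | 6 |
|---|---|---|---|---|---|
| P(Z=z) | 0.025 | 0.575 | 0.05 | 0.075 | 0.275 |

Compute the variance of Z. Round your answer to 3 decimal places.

E[Z] = (0)(0.025) + (3)(0.575) + (4)(0.05) + (5)(0.075) + (6)(0.275) = 3.95
E[Z²] = (0)²(0.025) + (3)²(0.575) + (4)²(0.05) + (5)²(0.075) + (6)²(0.275) = 17.75
V(Z) = E[Z²] − (E[Z])² = 17.75 − (3.95)² = 2.1475

2.148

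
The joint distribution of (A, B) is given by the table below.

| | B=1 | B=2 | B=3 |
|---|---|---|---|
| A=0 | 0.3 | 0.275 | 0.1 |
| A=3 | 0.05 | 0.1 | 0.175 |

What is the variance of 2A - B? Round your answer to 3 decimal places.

6.724

E[A] = 0.975,  E[B] = 1.925,  E[AB] = 2.325
Var(A) = 2.925 − (0.975)² = 1.974375;  Var(B) = 4.325 − (1.925)² = 0.619375
Cov(A,B) = 2.325 − (0.975)(1.925) = 0.448125
Var(2A - B) = (2)²·1.974375 + (-1)²·0.619375 + 2·(2)·(-1)·0.448125 = 6.724375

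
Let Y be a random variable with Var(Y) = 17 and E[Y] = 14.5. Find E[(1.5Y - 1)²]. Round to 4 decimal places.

468.8125

E[1.5Y - 1] = 1.5·14.5 − 1 = 20.75
Var(1.5Y - 1) = (1.5)²·17 = 38.25
E[(1.5Y - 1)²] = Var((1.5Y - 1)) + (E[(1.5Y - 1)])² = 38.25 + (20.75)² = 468.8125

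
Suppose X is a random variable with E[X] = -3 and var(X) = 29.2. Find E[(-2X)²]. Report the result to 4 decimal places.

E[-2X] = -2·-3 = 6
var(-2X) = (-2)²·29.2 = 116.8
E[(-2X)²] = var((-2X)) + (E[(-2X)])² = 116.8 + (6)² = 152.8

152.8000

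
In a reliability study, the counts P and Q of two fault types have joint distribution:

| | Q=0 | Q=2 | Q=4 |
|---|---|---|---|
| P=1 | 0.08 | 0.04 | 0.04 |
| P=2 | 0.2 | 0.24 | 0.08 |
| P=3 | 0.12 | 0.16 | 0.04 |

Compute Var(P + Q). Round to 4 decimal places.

2.4576

E[P] = 2.16,  E[Q] = 1.52,  E[PQ] = 3.28
Var(P) = 5.12 − (2.16)² = 0.4544;  Var(Q) = 4.32 − (1.52)² = 2.0096
Cov(P,Q) = 3.28 − (2.16)(1.52) = -0.0032
Var(P + Q) = (1)²·0.4544 + (1)²·2.0096 + 2·(1)·(1)·-0.0032 = 2.4576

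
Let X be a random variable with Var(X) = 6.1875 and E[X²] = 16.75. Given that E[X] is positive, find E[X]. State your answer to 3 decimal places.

3.250

(E[X])² = E[X²] − Var(X) = 16.75 − 6.1875 = 10.5625
E[X] = √10.5625 = 3.25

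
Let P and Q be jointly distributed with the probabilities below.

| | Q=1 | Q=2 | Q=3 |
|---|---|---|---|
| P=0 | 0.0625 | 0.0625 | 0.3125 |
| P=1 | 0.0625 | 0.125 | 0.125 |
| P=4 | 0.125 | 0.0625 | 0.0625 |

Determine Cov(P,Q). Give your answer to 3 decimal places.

-0.516

E[P] = 1.3125,  E[Q] = 2.25
E[PQ] = 2.4375
Cov(P,Q) = E[PQ] − E[P]E[Q] = 2.4375 − (1.3125)(2.25) = -0.515625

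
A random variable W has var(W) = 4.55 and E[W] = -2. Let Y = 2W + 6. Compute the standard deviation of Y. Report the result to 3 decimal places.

4.266

var(2W + 6) = (2)²·4.55 = 18.2
sd(Y) = √18.2 ≈ 4.266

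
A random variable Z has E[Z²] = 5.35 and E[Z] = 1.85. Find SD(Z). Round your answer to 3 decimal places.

1.388

V(Z) = 5.35 − (1.85)² = 1.9275
SD(Z) = √1.9275 ≈ 1.388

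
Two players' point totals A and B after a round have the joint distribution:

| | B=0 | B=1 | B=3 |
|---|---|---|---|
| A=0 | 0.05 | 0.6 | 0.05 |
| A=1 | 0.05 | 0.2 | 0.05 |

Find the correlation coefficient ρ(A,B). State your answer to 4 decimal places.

0.0623

E[A] = 0.3,  E[B] = 1.1
E[AB] = 0.35
Cov(A,B) = E[AB] − E[A]E[B] = 0.35 − (0.3)(1.1) = 0.02
Var(A) = 0.21,  Var(B) = 0.49
ρ = 0.02 / √(0.21·0.49) ≈ 0.0623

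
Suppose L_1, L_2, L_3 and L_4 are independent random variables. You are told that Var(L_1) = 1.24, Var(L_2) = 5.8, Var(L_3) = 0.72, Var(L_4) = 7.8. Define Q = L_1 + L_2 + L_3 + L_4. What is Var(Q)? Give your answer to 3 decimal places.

15.560

By independence, Var(Q) = (1)²Var(L_1) + (1)²Var(L_2) + (1)²Var(L_3) + (1)²Var(L_4)
= (1)²·1.24 + (1)²·5.8 + (1)²·0.72 + (1)²·7.8 = 15.56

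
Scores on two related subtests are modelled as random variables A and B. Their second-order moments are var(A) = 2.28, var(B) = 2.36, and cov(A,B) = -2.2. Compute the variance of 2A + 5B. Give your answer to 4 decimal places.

var(2A + 5B) = (2)²·var(A) + (5)²·var(B) + 2·(2)·(5)·cov(A,B)
= 4·2.28 + 25·2.36 + 20·-2.2 = 24.12

24.1200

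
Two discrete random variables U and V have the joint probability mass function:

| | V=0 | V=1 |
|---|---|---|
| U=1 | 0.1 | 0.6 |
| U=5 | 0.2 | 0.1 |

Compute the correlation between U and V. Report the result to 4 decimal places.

E[U] = 2.2,  E[V] = 0.7
E[UV] = 1.1
Cov(U,V) = E[UV] − E[U]E[V] = 1.1 − (2.2)(0.7) = -0.44
Var(U) = 3.36,  Var(V) = 0.21
ρ = -0.44 / √(3.36·0.21) ≈ -0.5238

-0.5238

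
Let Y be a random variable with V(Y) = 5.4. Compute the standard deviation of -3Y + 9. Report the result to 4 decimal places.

V(-3Y + 9) = (-3)²·5.4 = 48.6
σ(-3Y + 9) = √48.6 ≈ 6.9714

6.9714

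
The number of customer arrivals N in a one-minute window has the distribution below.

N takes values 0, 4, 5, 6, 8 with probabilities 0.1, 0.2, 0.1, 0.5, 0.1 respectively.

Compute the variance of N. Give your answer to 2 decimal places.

E[N] = (0)(0.1) + (4)(0.2) + (5)(0.1) + (6)(0.5) + (8)(0.1) = 5.1
E[N²] = (0)²(0.1) + (4)²(0.2) + (5)²(0.1) + (6)²(0.5) + (8)²(0.1) = 30.1
Var(N) = E[N²] − (E[N])² = 30.1 − (5.1)² = 4.09

4.09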